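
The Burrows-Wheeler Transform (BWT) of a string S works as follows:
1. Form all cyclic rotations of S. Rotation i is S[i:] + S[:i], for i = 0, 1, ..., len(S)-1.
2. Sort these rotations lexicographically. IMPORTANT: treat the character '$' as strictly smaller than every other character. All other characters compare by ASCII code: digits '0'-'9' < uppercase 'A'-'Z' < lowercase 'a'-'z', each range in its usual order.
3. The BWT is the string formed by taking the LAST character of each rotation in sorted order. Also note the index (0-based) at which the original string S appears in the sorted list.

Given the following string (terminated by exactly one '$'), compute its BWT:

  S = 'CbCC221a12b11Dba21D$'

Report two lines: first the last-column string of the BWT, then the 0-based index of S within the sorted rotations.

Answer: Dba212a2C1Cb$111b2CD
12

Derivation:
All 20 rotations (rotation i = S[i:]+S[:i]):
  rot[0] = CbCC221a12b11Dba21D$
  rot[1] = bCC221a12b11Dba21D$C
  rot[2] = CC221a12b11Dba21D$Cb
  rot[3] = C221a12b11Dba21D$CbC
  rot[4] = 221a12b11Dba21D$CbCC
  rot[5] = 21a12b11Dba21D$CbCC2
  rot[6] = 1a12b11Dba21D$CbCC22
  rot[7] = a12b11Dba21D$CbCC221
  rot[8] = 12b11Dba21D$CbCC221a
  rot[9] = 2b11Dba21D$CbCC221a1
  rot[10] = b11Dba21D$CbCC221a12
  rot[11] = 11Dba21D$CbCC221a12b
  rot[12] = 1Dba21D$CbCC221a12b1
  rot[13] = Dba21D$CbCC221a12b11
  rot[14] = ba21D$CbCC221a12b11D
  rot[15] = a21D$CbCC221a12b11Db
  rot[16] = 21D$CbCC221a12b11Dba
  rot[17] = 1D$CbCC221a12b11Dba2
  rot[18] = D$CbCC221a12b11Dba21
  rot[19] = $CbCC221a12b11Dba21D
Sorted (with $ < everything):
  sorted[0] = $CbCC221a12b11Dba21D  (last char: 'D')
  sorted[1] = 11Dba21D$CbCC221a12b  (last char: 'b')
  sorted[2] = 12b11Dba21D$CbCC221a  (last char: 'a')
  sorted[3] = 1D$CbCC221a12b11Dba2  (last char: '2')
  sorted[4] = 1Dba21D$CbCC221a12b1  (last char: '1')
  sorted[5] = 1a12b11Dba21D$CbCC22  (last char: '2')
  sorted[6] = 21D$CbCC221a12b11Dba  (last char: 'a')
  sorted[7] = 21a12b11Dba21D$CbCC2  (last char: '2')
  sorted[8] = 221a12b11Dba21D$CbCC  (last char: 'C')
  sorted[9] = 2b11Dba21D$CbCC221a1  (last char: '1')
  sorted[10] = C221a12b11Dba21D$CbC  (last char: 'C')
  sorted[11] = CC221a12b11Dba21D$Cb  (last char: 'b')
  sorted[12] = CbCC221a12b11Dba21D$  (last char: '$')
  sorted[13] = D$CbCC221a12b11Dba21  (last char: '1')
  sorted[14] = Dba21D$CbCC221a12b11  (last char: '1')
  sorted[15] = a12b11Dba21D$CbCC221  (last char: '1')
  sorted[16] = a21D$CbCC221a12b11Db  (last char: 'b')
  sorted[17] = b11Dba21D$CbCC221a12  (last char: '2')
  sorted[18] = bCC221a12b11Dba21D$C  (last char: 'C')
  sorted[19] = ba21D$CbCC221a12b11D  (last char: 'D')
Last column: Dba212a2C1Cb$111b2CD
Original string S is at sorted index 12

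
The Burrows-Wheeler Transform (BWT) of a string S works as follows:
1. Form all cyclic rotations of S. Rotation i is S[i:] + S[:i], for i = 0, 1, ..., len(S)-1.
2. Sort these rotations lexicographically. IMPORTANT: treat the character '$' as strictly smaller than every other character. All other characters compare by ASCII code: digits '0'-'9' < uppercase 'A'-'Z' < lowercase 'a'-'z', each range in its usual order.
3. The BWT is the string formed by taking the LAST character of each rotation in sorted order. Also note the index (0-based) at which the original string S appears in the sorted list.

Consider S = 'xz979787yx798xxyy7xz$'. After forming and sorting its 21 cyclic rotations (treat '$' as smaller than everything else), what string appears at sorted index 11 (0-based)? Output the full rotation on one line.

All 21 rotations (rotation i = S[i:]+S[:i]):
  rot[0] = xz979787yx798xxyy7xz$
  rot[1] = z979787yx798xxyy7xz$x
  rot[2] = 979787yx798xxyy7xz$xz
  rot[3] = 79787yx798xxyy7xz$xz9
  rot[4] = 9787yx798xxyy7xz$xz97
  rot[5] = 787yx798xxyy7xz$xz979
  rot[6] = 87yx798xxyy7xz$xz9797
  rot[7] = 7yx798xxyy7xz$xz97978
  rot[8] = yx798xxyy7xz$xz979787
  rot[9] = x798xxyy7xz$xz979787y
  rot[10] = 798xxyy7xz$xz979787yx
  rot[11] = 98xxyy7xz$xz979787yx7
  rot[12] = 8xxyy7xz$xz979787yx79
  rot[13] = xxyy7xz$xz979787yx798
  rot[14] = xyy7xz$xz979787yx798x
  rot[15] = yy7xz$xz979787yx798xx
  rot[16] = y7xz$xz979787yx798xxy
  rot[17] = 7xz$xz979787yx798xxyy
  rot[18] = xz$xz979787yx798xxyy7
  rot[19] = z$xz979787yx798xxyy7x
  rot[20] = $xz979787yx798xxyy7xz
Sorted (with $ < everything):
  sorted[0] = $xz979787yx798xxyy7xz
  sorted[1] = 787yx798xxyy7xz$xz979
  sorted[2] = 79787yx798xxyy7xz$xz9
  sorted[3] = 798xxyy7xz$xz979787yx
  sorted[4] = 7xz$xz979787yx798xxyy
  sorted[5] = 7yx798xxyy7xz$xz97978
  sorted[6] = 87yx798xxyy7xz$xz9797
  sorted[7] = 8xxyy7xz$xz979787yx79
  sorted[8] = 9787yx798xxyy7xz$xz97
  sorted[9] = 979787yx798xxyy7xz$xz
  sorted[10] = 98xxyy7xz$xz979787yx7
  sorted[11] = x798xxyy7xz$xz979787y
  sorted[12] = xxyy7xz$xz979787yx798
  sorted[13] = xyy7xz$xz979787yx798x
  sorted[14] = xz$xz979787yx798xxyy7
  sorted[15] = xz979787yx798xxyy7xz$
  sorted[16] = y7xz$xz979787yx798xxy
  sorted[17] = yx798xxyy7xz$xz979787
  sorted[18] = yy7xz$xz979787yx798xx
  sorted[19] = z$xz979787yx798xxyy7x
  sorted[20] = z979787yx798xxyy7xz$x
sorted[11] = x798xxyy7xz$xz979787y

Answer: x798xxyy7xz$xz979787y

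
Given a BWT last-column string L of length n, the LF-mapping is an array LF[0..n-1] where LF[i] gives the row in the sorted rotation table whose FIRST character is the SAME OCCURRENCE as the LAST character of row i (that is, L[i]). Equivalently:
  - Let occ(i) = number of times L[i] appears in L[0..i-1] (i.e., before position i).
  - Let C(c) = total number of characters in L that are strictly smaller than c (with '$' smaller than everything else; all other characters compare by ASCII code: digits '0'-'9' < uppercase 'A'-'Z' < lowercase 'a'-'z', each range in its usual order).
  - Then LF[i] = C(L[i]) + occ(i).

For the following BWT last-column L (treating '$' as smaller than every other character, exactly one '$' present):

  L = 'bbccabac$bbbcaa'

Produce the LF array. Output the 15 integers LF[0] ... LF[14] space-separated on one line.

Answer: 5 6 11 12 1 7 2 13 0 8 9 10 14 3 4

Derivation:
Char counts: '$':1, 'a':4, 'b':6, 'c':4
C (first-col start): C('$')=0, C('a')=1, C('b')=5, C('c')=11
L[0]='b': occ=0, LF[0]=C('b')+0=5+0=5
L[1]='b': occ=1, LF[1]=C('b')+1=5+1=6
L[2]='c': occ=0, LF[2]=C('c')+0=11+0=11
L[3]='c': occ=1, LF[3]=C('c')+1=11+1=12
L[4]='a': occ=0, LF[4]=C('a')+0=1+0=1
L[5]='b': occ=2, LF[5]=C('b')+2=5+2=7
L[6]='a': occ=1, LF[6]=C('a')+1=1+1=2
L[7]='c': occ=2, LF[7]=C('c')+2=11+2=13
L[8]='$': occ=0, LF[8]=C('$')+0=0+0=0
L[9]='b': occ=3, LF[9]=C('b')+3=5+3=8
L[10]='b': occ=4, LF[10]=C('b')+4=5+4=9
L[11]='b': occ=5, LF[11]=C('b')+5=5+5=10
L[12]='c': occ=3, LF[12]=C('c')+3=11+3=14
L[13]='a': occ=2, LF[13]=C('a')+2=1+2=3
L[14]='a': occ=3, LF[14]=C('a')+3=1+3=4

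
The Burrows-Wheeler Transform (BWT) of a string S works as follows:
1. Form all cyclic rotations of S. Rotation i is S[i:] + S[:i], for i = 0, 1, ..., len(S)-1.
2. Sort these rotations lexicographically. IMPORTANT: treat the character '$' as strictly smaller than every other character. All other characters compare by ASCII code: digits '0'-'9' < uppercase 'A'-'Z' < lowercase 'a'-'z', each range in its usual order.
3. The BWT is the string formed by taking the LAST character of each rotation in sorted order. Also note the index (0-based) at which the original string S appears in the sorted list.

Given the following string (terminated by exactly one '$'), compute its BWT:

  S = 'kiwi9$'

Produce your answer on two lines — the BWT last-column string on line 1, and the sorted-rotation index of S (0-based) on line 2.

Answer: 9iwk$i
4

Derivation:
All 6 rotations (rotation i = S[i:]+S[:i]):
  rot[0] = kiwi9$
  rot[1] = iwi9$k
  rot[2] = wi9$ki
  rot[3] = i9$kiw
  rot[4] = 9$kiwi
  rot[5] = $kiwi9
Sorted (with $ < everything):
  sorted[0] = $kiwi9  (last char: '9')
  sorted[1] = 9$kiwi  (last char: 'i')
  sorted[2] = i9$kiw  (last char: 'w')
  sorted[3] = iwi9$k  (last char: 'k')
  sorted[4] = kiwi9$  (last char: '$')
  sorted[5] = wi9$ki  (last char: 'i')
Last column: 9iwk$i
Original string S is at sorted index 4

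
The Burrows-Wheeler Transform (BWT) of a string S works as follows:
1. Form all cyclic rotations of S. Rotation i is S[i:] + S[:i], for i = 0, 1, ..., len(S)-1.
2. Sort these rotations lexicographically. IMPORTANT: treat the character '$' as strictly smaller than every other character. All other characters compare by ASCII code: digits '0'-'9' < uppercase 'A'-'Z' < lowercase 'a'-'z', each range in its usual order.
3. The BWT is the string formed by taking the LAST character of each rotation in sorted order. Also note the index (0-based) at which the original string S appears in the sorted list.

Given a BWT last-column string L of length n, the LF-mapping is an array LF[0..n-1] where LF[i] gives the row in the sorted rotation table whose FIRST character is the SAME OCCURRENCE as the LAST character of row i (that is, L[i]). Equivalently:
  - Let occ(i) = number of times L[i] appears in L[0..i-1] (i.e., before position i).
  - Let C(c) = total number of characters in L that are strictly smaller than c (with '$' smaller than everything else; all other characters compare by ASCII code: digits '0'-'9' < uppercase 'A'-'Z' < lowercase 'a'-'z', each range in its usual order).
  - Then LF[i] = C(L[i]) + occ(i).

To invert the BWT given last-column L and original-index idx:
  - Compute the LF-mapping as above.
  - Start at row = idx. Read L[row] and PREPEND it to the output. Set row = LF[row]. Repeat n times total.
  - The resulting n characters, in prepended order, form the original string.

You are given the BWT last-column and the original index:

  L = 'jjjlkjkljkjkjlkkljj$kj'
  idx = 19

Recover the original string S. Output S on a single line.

LF mapping: 1 2 3 18 11 4 12 19 5 13 6 14 7 20 15 16 21 8 9 0 17 10
Walk LF starting at row 19, prepending L[row]:
  step 1: row=19, L[19]='$', prepend. Next row=LF[19]=0
  step 2: row=0, L[0]='j', prepend. Next row=LF[0]=1
  step 3: row=1, L[1]='j', prepend. Next row=LF[1]=2
  step 4: row=2, L[2]='j', prepend. Next row=LF[2]=3
  step 5: row=3, L[3]='l', prepend. Next row=LF[3]=18
  step 6: row=18, L[18]='j', prepend. Next row=LF[18]=9
  step 7: row=9, L[9]='k', prepend. Next row=LF[9]=13
  step 8: row=13, L[13]='l', prepend. Next row=LF[13]=20
  step 9: row=20, L[20]='k', prepend. Next row=LF[20]=17
  step 10: row=17, L[17]='j', prepend. Next row=LF[17]=8
  step 11: row=8, L[8]='j', prepend. Next row=LF[8]=5
  step 12: row=5, L[5]='j', prepend. Next row=LF[5]=4
  step 13: row=4, L[4]='k', prepend. Next row=LF[4]=11
  step 14: row=11, L[11]='k', prepend. Next row=LF[11]=14
  step 15: row=14, L[14]='k', prepend. Next row=LF[14]=15
  step 16: row=15, L[15]='k', prepend. Next row=LF[15]=16
  step 17: row=16, L[16]='l', prepend. Next row=LF[16]=21
  step 18: row=21, L[21]='j', prepend. Next row=LF[21]=10
  step 19: row=10, L[10]='j', prepend. Next row=LF[10]=6
  step 20: row=6, L[6]='k', prepend. Next row=LF[6]=12
  step 21: row=12, L[12]='j', prepend. Next row=LF[12]=7
  step 22: row=7, L[7]='l', prepend. Next row=LF[7]=19
Reversed output: ljkjjlkkkkjjjklkjljjj$

Answer: ljkjjlkkkkjjjklkjljjj$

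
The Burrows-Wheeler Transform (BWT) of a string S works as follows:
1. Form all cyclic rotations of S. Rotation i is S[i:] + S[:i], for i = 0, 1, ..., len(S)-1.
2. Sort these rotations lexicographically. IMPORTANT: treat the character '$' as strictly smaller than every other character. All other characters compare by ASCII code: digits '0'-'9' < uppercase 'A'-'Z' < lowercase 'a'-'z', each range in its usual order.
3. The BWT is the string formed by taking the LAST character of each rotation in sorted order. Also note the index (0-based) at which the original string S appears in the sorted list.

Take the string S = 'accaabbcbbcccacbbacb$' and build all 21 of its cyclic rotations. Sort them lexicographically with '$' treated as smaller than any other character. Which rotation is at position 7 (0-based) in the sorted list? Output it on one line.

Answer: bacb$accaabbcbbcccacb

Derivation:
All 21 rotations (rotation i = S[i:]+S[:i]):
  rot[0] = accaabbcbbcccacbbacb$
  rot[1] = ccaabbcbbcccacbbacb$a
  rot[2] = caabbcbbcccacbbacb$ac
  rot[3] = aabbcbbcccacbbacb$acc
  rot[4] = abbcbbcccacbbacb$acca
  rot[5] = bbcbbcccacbbacb$accaa
  rot[6] = bcbbcccacbbacb$accaab
  rot[7] = cbbcccacbbacb$accaabb
  rot[8] = bbcccacbbacb$accaabbc
  rot[9] = bcccacbbacb$accaabbcb
  rot[10] = cccacbbacb$accaabbcbb
  rot[11] = ccacbbacb$accaabbcbbc
  rot[12] = cacbbacb$accaabbcbbcc
  rot[13] = acbbacb$accaabbcbbccc
  rot[14] = cbbacb$accaabbcbbccca
  rot[15] = bbacb$accaabbcbbcccac
  rot[16] = bacb$accaabbcbbcccacb
  rot[17] = acb$accaabbcbbcccacbb
  rot[18] = cb$accaabbcbbcccacbba
  rot[19] = b$accaabbcbbcccacbbac
  rot[20] = $accaabbcbbcccacbbacb
Sorted (with $ < everything):
  sorted[0] = $accaabbcbbcccacbbacb
  sorted[1] = aabbcbbcccacbbacb$acc
  sorted[2] = abbcbbcccacbbacb$acca
  sorted[3] = acb$accaabbcbbcccacbb
  sorted[4] = acbbacb$accaabbcbbccc
  sorted[5] = accaabbcbbcccacbbacb$
  sorted[6] = b$accaabbcbbcccacbbac
  sorted[7] = bacb$accaabbcbbcccacb
  sorted[8] = bbacb$accaabbcbbcccac
  sorted[9] = bbcbbcccacbbacb$accaa
  sorted[10] = bbcccacbbacb$accaabbc
  sorted[11] = bcbbcccacbbacb$accaab
  sorted[12] = bcccacbbacb$accaabbcb
  sorted[13] = caabbcbbcccacbbacb$ac
  sorted[14] = cacbbacb$accaabbcbbcc
  sorted[15] = cb$accaabbcbbcccacbba
  sorted[16] = cbbacb$accaabbcbbccca
  sorted[17] = cbbcccacbbacb$accaabb
  sorted[18] = ccaabbcbbcccacbbacb$a
  sorted[19] = ccacbbacb$accaabbcbbc
  sorted[20] = cccacbbacb$accaabbcbb
sorted[7] = bacb$accaabbcbbcccacb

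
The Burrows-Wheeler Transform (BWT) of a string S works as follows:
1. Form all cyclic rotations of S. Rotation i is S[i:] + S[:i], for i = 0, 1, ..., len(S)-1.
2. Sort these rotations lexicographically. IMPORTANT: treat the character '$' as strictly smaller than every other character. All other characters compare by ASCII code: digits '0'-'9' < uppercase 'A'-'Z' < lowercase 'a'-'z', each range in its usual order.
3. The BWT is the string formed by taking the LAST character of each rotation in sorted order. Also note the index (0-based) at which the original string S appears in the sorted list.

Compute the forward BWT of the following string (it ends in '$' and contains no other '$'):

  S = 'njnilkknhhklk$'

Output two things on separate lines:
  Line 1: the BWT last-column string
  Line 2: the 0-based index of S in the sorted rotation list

Answer: knhnnllhkkikj$
13

Derivation:
All 14 rotations (rotation i = S[i:]+S[:i]):
  rot[0] = njnilkknhhklk$
  rot[1] = jnilkknhhklk$n
  rot[2] = nilkknhhklk$nj
  rot[3] = ilkknhhklk$njn
  rot[4] = lkknhhklk$njni
  rot[5] = kknhhklk$njnil
  rot[6] = knhhklk$njnilk
  rot[7] = nhhklk$njnilkk
  rot[8] = hhklk$njnilkkn
  rot[9] = hklk$njnilkknh
  rot[10] = klk$njnilkknhh
  rot[11] = lk$njnilkknhhk
  rot[12] = k$njnilkknhhkl
  rot[13] = $njnilkknhhklk
Sorted (with $ < everything):
  sorted[0] = $njnilkknhhklk  (last char: 'k')
  sorted[1] = hhklk$njnilkkn  (last char: 'n')
  sorted[2] = hklk$njnilkknh  (last char: 'h')
  sorted[3] = ilkknhhklk$njn  (last char: 'n')
  sorted[4] = jnilkknhhklk$n  (last char: 'n')
  sorted[5] = k$njnilkknhhkl  (last char: 'l')
  sorted[6] = kknhhklk$njnil  (last char: 'l')
  sorted[7] = klk$njnilkknhh  (last char: 'h')
  sorted[8] = knhhklk$njnilk  (last char: 'k')
  sorted[9] = lk$njnilkknhhk  (last char: 'k')
  sorted[10] = lkknhhklk$njni  (last char: 'i')
  sorted[11] = nhhklk$njnilkk  (last char: 'k')
  sorted[12] = nilkknhhklk$nj  (last char: 'j')
  sorted[13] = njnilkknhhklk$  (last char: '$')
Last column: knhnnllhkkikj$
Original string S is at sorted index 13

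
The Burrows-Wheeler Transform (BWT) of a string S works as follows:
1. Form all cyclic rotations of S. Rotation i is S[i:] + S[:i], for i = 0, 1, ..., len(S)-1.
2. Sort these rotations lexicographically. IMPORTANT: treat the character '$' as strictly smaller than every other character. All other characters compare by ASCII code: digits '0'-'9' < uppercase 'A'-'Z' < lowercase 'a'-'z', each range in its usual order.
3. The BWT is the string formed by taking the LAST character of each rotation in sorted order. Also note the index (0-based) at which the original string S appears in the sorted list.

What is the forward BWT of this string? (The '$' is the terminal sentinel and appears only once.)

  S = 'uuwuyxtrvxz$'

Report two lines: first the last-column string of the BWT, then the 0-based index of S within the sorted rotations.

Answer: ztx$uwruyvux
3

Derivation:
All 12 rotations (rotation i = S[i:]+S[:i]):
  rot[0] = uuwuyxtrvxz$
  rot[1] = uwuyxtrvxz$u
  rot[2] = wuyxtrvxz$uu
  rot[3] = uyxtrvxz$uuw
  rot[4] = yxtrvxz$uuwu
  rot[5] = xtrvxz$uuwuy
  rot[6] = trvxz$uuwuyx
  rot[7] = rvxz$uuwuyxt
  rot[8] = vxz$uuwuyxtr
  rot[9] = xz$uuwuyxtrv
  rot[10] = z$uuwuyxtrvx
  rot[11] = $uuwuyxtrvxz
Sorted (with $ < everything):
  sorted[0] = $uuwuyxtrvxz  (last char: 'z')
  sorted[1] = rvxz$uuwuyxt  (last char: 't')
  sorted[2] = trvxz$uuwuyx  (last char: 'x')
  sorted[3] = uuwuyxtrvxz$  (last char: '$')
  sorted[4] = uwuyxtrvxz$u  (last char: 'u')
  sorted[5] = uyxtrvxz$uuw  (last char: 'w')
  sorted[6] = vxz$uuwuyxtr  (last char: 'r')
  sorted[7] = wuyxtrvxz$uu  (last char: 'u')
  sorted[8] = xtrvxz$uuwuy  (last char: 'y')
  sorted[9] = xz$uuwuyxtrv  (last char: 'v')
  sorted[10] = yxtrvxz$uuwu  (last char: 'u')
  sorted[11] = z$uuwuyxtrvx  (last char: 'x')
Last column: ztx$uwruyvux
Original string S is at sorted index 3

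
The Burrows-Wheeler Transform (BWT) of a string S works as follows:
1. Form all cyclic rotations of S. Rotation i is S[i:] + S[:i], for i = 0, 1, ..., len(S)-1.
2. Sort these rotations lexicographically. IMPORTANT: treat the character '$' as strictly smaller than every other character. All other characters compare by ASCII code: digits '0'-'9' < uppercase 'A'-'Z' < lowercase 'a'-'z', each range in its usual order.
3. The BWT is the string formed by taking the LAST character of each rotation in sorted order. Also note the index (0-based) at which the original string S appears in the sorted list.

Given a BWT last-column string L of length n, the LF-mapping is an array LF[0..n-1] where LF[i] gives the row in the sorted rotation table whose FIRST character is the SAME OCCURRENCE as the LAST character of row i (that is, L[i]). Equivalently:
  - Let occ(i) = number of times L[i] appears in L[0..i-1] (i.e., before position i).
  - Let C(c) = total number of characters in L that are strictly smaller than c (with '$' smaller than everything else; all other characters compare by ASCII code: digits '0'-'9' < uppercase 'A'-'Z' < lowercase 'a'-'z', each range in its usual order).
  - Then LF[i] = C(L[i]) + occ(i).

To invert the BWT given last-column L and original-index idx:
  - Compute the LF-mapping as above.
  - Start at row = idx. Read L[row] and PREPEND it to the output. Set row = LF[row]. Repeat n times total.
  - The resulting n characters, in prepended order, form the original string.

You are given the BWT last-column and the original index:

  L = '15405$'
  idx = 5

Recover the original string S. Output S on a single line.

Answer: 55041$

Derivation:
LF mapping: 2 4 3 1 5 0
Walk LF starting at row 5, prepending L[row]:
  step 1: row=5, L[5]='$', prepend. Next row=LF[5]=0
  step 2: row=0, L[0]='1', prepend. Next row=LF[0]=2
  step 3: row=2, L[2]='4', prepend. Next row=LF[2]=3
  step 4: row=3, L[3]='0', prepend. Next row=LF[3]=1
  step 5: row=1, L[1]='5', prepend. Next row=LF[1]=4
  step 6: row=4, L[4]='5', prepend. Next row=LF[4]=5
Reversed output: 55041$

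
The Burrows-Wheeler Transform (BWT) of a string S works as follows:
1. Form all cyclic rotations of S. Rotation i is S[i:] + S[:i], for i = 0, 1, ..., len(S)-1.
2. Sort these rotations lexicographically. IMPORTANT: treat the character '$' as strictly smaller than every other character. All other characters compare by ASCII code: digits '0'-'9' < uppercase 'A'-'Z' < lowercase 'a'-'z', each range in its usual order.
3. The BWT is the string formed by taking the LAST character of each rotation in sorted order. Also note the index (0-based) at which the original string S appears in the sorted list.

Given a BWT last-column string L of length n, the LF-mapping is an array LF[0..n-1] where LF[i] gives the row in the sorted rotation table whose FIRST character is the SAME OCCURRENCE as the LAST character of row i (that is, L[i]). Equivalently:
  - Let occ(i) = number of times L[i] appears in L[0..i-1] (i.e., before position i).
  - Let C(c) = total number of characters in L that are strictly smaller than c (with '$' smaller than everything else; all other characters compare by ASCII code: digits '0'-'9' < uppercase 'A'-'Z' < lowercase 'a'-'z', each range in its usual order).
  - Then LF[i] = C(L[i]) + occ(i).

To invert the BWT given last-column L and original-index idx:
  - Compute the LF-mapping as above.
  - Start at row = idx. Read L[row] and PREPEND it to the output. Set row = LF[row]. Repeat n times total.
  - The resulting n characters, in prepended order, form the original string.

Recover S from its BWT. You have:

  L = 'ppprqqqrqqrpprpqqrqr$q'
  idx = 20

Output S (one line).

Answer: rrqpqqpqrqqpqqrrqrppp$

Derivation:
LF mapping: 1 2 3 16 7 8 9 17 10 11 18 4 5 19 6 12 13 20 14 21 0 15
Walk LF starting at row 20, prepending L[row]:
  step 1: row=20, L[20]='$', prepend. Next row=LF[20]=0
  step 2: row=0, L[0]='p', prepend. Next row=LF[0]=1
  step 3: row=1, L[1]='p', prepend. Next row=LF[1]=2
  step 4: row=2, L[2]='p', prepend. Next row=LF[2]=3
  step 5: row=3, L[3]='r', prepend. Next row=LF[3]=16
  step 6: row=16, L[16]='q', prepend. Next row=LF[16]=13
  step 7: row=13, L[13]='r', prepend. Next row=LF[13]=19
  step 8: row=19, L[19]='r', prepend. Next row=LF[19]=21
  step 9: row=21, L[21]='q', prepend. Next row=LF[21]=15
  step 10: row=15, L[15]='q', prepend. Next row=LF[15]=12
  step 11: row=12, L[12]='p', prepend. Next row=LF[12]=5
  step 12: row=5, L[5]='q', prepend. Next row=LF[5]=8
  step 13: row=8, L[8]='q', prepend. Next row=LF[8]=10
  step 14: row=10, L[10]='r', prepend. Next row=LF[10]=18
  step 15: row=18, L[18]='q', prepend. Next row=LF[18]=14
  step 16: row=14, L[14]='p', prepend. Next row=LF[14]=6
  step 17: row=6, L[6]='q', prepend. Next row=LF[6]=9
  step 18: row=9, L[9]='q', prepend. Next row=LF[9]=11
  step 19: row=11, L[11]='p', prepend. Next row=LF[11]=4
  step 20: row=4, L[4]='q', prepend. Next row=LF[4]=7
  step 21: row=7, L[7]='r', prepend. Next row=LF[7]=17
  step 22: row=17, L[17]='r', prepend. Next row=LF[17]=20
Reversed output: rrqpqqpqrqqpqqrrqrppp$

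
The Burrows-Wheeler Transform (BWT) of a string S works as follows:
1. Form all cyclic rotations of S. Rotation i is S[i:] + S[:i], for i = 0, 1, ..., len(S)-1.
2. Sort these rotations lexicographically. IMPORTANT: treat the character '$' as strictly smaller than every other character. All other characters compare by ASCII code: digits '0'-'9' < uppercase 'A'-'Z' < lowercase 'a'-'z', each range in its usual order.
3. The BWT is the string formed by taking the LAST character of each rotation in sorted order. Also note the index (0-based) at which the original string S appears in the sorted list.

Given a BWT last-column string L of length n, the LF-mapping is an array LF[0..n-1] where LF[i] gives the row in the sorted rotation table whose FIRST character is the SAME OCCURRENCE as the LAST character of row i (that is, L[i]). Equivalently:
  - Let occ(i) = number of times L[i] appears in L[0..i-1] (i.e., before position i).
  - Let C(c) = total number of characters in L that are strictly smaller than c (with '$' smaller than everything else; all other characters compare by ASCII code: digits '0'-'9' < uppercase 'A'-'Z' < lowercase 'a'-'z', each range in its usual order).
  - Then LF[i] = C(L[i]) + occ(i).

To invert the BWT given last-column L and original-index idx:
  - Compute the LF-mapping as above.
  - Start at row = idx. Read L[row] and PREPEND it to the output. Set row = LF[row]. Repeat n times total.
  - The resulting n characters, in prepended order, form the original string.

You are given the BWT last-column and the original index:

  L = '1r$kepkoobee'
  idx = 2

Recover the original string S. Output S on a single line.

LF mapping: 1 11 0 6 3 10 7 8 9 2 4 5
Walk LF starting at row 2, prepending L[row]:
  step 1: row=2, L[2]='$', prepend. Next row=LF[2]=0
  step 2: row=0, L[0]='1', prepend. Next row=LF[0]=1
  step 3: row=1, L[1]='r', prepend. Next row=LF[1]=11
  step 4: row=11, L[11]='e', prepend. Next row=LF[11]=5
  step 5: row=5, L[5]='p', prepend. Next row=LF[5]=10
  step 6: row=10, L[10]='e', prepend. Next row=LF[10]=4
  step 7: row=4, L[4]='e', prepend. Next row=LF[4]=3
  step 8: row=3, L[3]='k', prepend. Next row=LF[3]=6
  step 9: row=6, L[6]='k', prepend. Next row=LF[6]=7
  step 10: row=7, L[7]='o', prepend. Next row=LF[7]=8
  step 11: row=8, L[8]='o', prepend. Next row=LF[8]=9
  step 12: row=9, L[9]='b', prepend. Next row=LF[9]=2
Reversed output: bookkeeper1$

Answer: bookkeeper1$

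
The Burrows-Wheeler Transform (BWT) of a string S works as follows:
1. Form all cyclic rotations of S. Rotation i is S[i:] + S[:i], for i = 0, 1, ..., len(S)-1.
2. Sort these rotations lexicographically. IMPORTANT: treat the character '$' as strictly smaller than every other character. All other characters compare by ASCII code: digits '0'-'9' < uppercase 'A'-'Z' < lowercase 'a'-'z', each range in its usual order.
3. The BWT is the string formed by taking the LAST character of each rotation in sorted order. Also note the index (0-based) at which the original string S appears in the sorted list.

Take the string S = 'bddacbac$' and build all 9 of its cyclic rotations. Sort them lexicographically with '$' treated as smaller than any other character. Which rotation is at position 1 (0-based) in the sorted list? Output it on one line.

Answer: ac$bddacb

Derivation:
All 9 rotations (rotation i = S[i:]+S[:i]):
  rot[0] = bddacbac$
  rot[1] = ddacbac$b
  rot[2] = dacbac$bd
  rot[3] = acbac$bdd
  rot[4] = cbac$bdda
  rot[5] = bac$bddac
  rot[6] = ac$bddacb
  rot[7] = c$bddacba
  rot[8] = $bddacbac
Sorted (with $ < everything):
  sorted[0] = $bddacbac
  sorted[1] = ac$bddacb
  sorted[2] = acbac$bdd
  sorted[3] = bac$bddac
  sorted[4] = bddacbac$
  sorted[5] = c$bddacba
  sorted[6] = cbac$bdda
  sorted[7] = dacbac$bd
  sorted[8] = ddacbac$b
sorted[1] = ac$bddacb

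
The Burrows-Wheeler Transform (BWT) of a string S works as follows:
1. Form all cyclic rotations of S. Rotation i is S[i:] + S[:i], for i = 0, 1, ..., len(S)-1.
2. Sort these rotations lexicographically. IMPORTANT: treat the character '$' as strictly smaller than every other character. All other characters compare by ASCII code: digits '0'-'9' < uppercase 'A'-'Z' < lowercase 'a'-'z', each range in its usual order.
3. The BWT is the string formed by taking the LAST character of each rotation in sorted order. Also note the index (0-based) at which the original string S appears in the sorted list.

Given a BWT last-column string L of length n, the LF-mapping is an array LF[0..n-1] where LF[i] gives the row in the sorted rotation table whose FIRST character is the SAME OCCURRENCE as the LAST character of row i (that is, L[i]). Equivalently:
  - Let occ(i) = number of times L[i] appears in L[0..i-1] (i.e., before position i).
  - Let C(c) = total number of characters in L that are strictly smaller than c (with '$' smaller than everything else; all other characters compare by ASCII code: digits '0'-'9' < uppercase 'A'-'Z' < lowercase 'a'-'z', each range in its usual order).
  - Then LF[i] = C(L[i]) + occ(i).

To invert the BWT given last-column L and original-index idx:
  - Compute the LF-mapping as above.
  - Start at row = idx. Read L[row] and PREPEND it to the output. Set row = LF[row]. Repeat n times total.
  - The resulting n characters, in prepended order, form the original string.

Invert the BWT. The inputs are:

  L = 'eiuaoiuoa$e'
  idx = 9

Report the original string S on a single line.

Answer: uaooeuiiae$

Derivation:
LF mapping: 3 5 9 1 7 6 10 8 2 0 4
Walk LF starting at row 9, prepending L[row]:
  step 1: row=9, L[9]='$', prepend. Next row=LF[9]=0
  step 2: row=0, L[0]='e', prepend. Next row=LF[0]=3
  step 3: row=3, L[3]='a', prepend. Next row=LF[3]=1
  step 4: row=1, L[1]='i', prepend. Next row=LF[1]=5
  step 5: row=5, L[5]='i', prepend. Next row=LF[5]=6
  step 6: row=6, L[6]='u', prepend. Next row=LF[6]=10
  step 7: row=10, L[10]='e', prepend. Next row=LF[10]=4
  step 8: row=4, L[4]='o', prepend. Next row=LF[4]=7
  step 9: row=7, L[7]='o', prepend. Next row=LF[7]=8
  step 10: row=8, L[8]='a', prepend. Next row=LF[8]=2
  step 11: row=2, L[2]='u', prepend. Next row=LF[2]=9
Reversed output: uaooeuiiae$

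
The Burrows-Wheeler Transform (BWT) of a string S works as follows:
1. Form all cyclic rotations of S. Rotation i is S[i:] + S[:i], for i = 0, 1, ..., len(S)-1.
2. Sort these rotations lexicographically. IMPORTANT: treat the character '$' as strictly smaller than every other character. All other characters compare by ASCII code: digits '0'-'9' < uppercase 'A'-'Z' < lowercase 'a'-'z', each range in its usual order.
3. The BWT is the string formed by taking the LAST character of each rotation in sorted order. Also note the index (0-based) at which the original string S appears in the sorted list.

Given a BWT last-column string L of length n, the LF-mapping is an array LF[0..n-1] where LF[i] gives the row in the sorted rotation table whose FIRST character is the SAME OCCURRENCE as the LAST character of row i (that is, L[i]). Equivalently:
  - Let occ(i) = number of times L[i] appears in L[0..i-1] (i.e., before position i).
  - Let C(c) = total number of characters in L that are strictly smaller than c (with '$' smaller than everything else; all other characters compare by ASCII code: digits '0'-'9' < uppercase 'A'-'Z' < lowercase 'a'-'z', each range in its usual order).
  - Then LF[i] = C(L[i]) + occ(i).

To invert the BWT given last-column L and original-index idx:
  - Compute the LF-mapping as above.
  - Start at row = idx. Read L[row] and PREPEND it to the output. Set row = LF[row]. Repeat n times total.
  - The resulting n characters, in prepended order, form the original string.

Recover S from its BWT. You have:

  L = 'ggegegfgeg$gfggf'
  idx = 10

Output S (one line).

Answer: gfggegeeffggggg$

Derivation:
LF mapping: 7 8 1 9 2 10 4 11 3 12 0 13 5 14 15 6
Walk LF starting at row 10, prepending L[row]:
  step 1: row=10, L[10]='$', prepend. Next row=LF[10]=0
  step 2: row=0, L[0]='g', prepend. Next row=LF[0]=7
  step 3: row=7, L[7]='g', prepend. Next row=LF[7]=11
  step 4: row=11, L[11]='g', prepend. Next row=LF[11]=13
  step 5: row=13, L[13]='g', prepend. Next row=LF[13]=14
  step 6: row=14, L[14]='g', prepend. Next row=LF[14]=15
  step 7: row=15, L[15]='f', prepend. Next row=LF[15]=6
  step 8: row=6, L[6]='f', prepend. Next row=LF[6]=4
  step 9: row=4, L[4]='e', prepend. Next row=LF[4]=2
  step 10: row=2, L[2]='e', prepend. Next row=LF[2]=1
  step 11: row=1, L[1]='g', prepend. Next row=LF[1]=8
  step 12: row=8, L[8]='e', prepend. Next row=LF[8]=3
  step 13: row=3, L[3]='g', prepend. Next row=LF[3]=9
  step 14: row=9, L[9]='g', prepend. Next row=LF[9]=12
  step 15: row=12, L[12]='f', prepend. Next row=LF[12]=5
  step 16: row=5, L[5]='g', prepend. Next row=LF[5]=10
Reversed output: gfggegeeffggggg$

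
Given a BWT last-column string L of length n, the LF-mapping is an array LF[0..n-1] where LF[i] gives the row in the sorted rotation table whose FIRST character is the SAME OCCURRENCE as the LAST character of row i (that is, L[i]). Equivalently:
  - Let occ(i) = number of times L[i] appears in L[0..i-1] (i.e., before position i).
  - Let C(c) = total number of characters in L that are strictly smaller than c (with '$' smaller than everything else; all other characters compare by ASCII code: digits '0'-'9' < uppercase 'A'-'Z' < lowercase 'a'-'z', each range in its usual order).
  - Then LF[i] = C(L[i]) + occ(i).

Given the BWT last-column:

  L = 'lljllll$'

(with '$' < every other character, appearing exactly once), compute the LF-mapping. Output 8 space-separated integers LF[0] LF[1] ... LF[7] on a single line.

Answer: 2 3 1 4 5 6 7 0

Derivation:
Char counts: '$':1, 'j':1, 'l':6
C (first-col start): C('$')=0, C('j')=1, C('l')=2
L[0]='l': occ=0, LF[0]=C('l')+0=2+0=2
L[1]='l': occ=1, LF[1]=C('l')+1=2+1=3
L[2]='j': occ=0, LF[2]=C('j')+0=1+0=1
L[3]='l': occ=2, LF[3]=C('l')+2=2+2=4
L[4]='l': occ=3, LF[4]=C('l')+3=2+3=5
L[5]='l': occ=4, LF[5]=C('l')+4=2+4=6
L[6]='l': occ=5, LF[6]=C('l')+5=2+5=7
L[7]='$': occ=0, LF[7]=C('$')+0=0+0=0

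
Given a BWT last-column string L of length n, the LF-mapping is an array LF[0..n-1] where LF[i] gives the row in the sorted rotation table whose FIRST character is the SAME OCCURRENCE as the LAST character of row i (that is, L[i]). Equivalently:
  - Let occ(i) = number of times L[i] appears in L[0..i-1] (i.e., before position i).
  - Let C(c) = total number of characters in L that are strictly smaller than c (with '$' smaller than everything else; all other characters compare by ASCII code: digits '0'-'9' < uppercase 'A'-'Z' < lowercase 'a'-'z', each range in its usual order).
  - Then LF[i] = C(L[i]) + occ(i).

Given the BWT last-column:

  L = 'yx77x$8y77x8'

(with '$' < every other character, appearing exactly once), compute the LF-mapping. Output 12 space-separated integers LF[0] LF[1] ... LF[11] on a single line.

Answer: 10 7 1 2 8 0 5 11 3 4 9 6

Derivation:
Char counts: '$':1, '7':4, '8':2, 'x':3, 'y':2
C (first-col start): C('$')=0, C('7')=1, C('8')=5, C('x')=7, C('y')=10
L[0]='y': occ=0, LF[0]=C('y')+0=10+0=10
L[1]='x': occ=0, LF[1]=C('x')+0=7+0=7
L[2]='7': occ=0, LF[2]=C('7')+0=1+0=1
L[3]='7': occ=1, LF[3]=C('7')+1=1+1=2
L[4]='x': occ=1, LF[4]=C('x')+1=7+1=8
L[5]='$': occ=0, LF[5]=C('$')+0=0+0=0
L[6]='8': occ=0, LF[6]=C('8')+0=5+0=5
L[7]='y': occ=1, LF[7]=C('y')+1=10+1=11
L[8]='7': occ=2, LF[8]=C('7')+2=1+2=3
L[9]='7': occ=3, LF[9]=C('7')+3=1+3=4
L[10]='x': occ=2, LF[10]=C('x')+2=7+2=9
L[11]='8': occ=1, LF[11]=C('8')+1=5+1=6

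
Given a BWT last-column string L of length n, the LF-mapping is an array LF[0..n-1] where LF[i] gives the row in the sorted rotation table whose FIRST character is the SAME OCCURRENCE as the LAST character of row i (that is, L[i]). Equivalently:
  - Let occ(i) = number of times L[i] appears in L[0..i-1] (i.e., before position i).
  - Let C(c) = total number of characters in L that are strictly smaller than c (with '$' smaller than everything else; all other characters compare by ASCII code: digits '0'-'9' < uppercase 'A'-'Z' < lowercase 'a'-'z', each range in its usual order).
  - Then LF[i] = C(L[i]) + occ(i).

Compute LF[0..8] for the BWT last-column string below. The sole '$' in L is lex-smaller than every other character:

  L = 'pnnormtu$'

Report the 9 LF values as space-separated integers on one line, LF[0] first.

Char counts: '$':1, 'm':1, 'n':2, 'o':1, 'p':1, 'r':1, 't':1, 'u':1
C (first-col start): C('$')=0, C('m')=1, C('n')=2, C('o')=4, C('p')=5, C('r')=6, C('t')=7, C('u')=8
L[0]='p': occ=0, LF[0]=C('p')+0=5+0=5
L[1]='n': occ=0, LF[1]=C('n')+0=2+0=2
L[2]='n': occ=1, LF[2]=C('n')+1=2+1=3
L[3]='o': occ=0, LF[3]=C('o')+0=4+0=4
L[4]='r': occ=0, LF[4]=C('r')+0=6+0=6
L[5]='m': occ=0, LF[5]=C('m')+0=1+0=1
L[6]='t': occ=0, LF[6]=C('t')+0=7+0=7
L[7]='u': occ=0, LF[7]=C('u')+0=8+0=8
L[8]='$': occ=0, LF[8]=C('$')+0=0+0=0

Answer: 5 2 3 4 6 1 7 8 0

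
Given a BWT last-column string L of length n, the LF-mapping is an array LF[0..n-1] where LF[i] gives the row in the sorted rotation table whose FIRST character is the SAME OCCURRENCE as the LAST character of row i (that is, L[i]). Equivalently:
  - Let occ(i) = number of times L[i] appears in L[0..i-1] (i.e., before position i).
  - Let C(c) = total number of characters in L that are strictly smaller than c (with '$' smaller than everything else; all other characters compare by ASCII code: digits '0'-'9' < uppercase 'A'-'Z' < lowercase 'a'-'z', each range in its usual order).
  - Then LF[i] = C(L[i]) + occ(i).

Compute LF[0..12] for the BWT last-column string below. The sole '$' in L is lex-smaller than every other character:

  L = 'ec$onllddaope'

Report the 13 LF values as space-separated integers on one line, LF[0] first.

Answer: 5 2 0 10 9 7 8 3 4 1 11 12 6

Derivation:
Char counts: '$':1, 'a':1, 'c':1, 'd':2, 'e':2, 'l':2, 'n':1, 'o':2, 'p':1
C (first-col start): C('$')=0, C('a')=1, C('c')=2, C('d')=3, C('e')=5, C('l')=7, C('n')=9, C('o')=10, C('p')=12
L[0]='e': occ=0, LF[0]=C('e')+0=5+0=5
L[1]='c': occ=0, LF[1]=C('c')+0=2+0=2
L[2]='$': occ=0, LF[2]=C('$')+0=0+0=0
L[3]='o': occ=0, LF[3]=C('o')+0=10+0=10
L[4]='n': occ=0, LF[4]=C('n')+0=9+0=9
L[5]='l': occ=0, LF[5]=C('l')+0=7+0=7
L[6]='l': occ=1, LF[6]=C('l')+1=7+1=8
L[7]='d': occ=0, LF[7]=C('d')+0=3+0=3
L[8]='d': occ=1, LF[8]=C('d')+1=3+1=4
L[9]='a': occ=0, LF[9]=C('a')+0=1+0=1
L[10]='o': occ=1, LF[10]=C('o')+1=10+1=11
L[11]='p': occ=0, LF[11]=C('p')+0=12+0=12
L[12]='e': occ=1, LF[12]=C('e')+1=5+1=6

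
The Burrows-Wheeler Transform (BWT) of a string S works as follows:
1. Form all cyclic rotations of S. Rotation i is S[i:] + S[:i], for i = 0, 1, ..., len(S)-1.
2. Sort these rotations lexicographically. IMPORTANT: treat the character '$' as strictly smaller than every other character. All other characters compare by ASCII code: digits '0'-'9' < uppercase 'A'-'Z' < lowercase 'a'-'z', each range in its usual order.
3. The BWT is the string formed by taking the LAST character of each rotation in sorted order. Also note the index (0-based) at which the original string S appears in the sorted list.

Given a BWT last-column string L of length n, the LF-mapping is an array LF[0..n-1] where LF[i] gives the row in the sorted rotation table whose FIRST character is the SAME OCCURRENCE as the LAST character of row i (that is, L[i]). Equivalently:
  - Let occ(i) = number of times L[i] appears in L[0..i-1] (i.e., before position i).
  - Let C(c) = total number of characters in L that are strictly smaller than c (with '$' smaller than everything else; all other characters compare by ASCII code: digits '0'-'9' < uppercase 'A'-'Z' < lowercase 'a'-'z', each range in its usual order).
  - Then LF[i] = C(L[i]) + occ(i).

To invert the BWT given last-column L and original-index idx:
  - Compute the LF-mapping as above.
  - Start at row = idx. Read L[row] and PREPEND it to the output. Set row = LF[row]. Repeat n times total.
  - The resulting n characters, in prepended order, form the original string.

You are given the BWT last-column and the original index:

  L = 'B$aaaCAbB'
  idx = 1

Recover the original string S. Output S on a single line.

Answer: AaBbaCaB$

Derivation:
LF mapping: 2 0 5 6 7 4 1 8 3
Walk LF starting at row 1, prepending L[row]:
  step 1: row=1, L[1]='$', prepend. Next row=LF[1]=0
  step 2: row=0, L[0]='B', prepend. Next row=LF[0]=2
  step 3: row=2, L[2]='a', prepend. Next row=LF[2]=5
  step 4: row=5, L[5]='C', prepend. Next row=LF[5]=4
  step 5: row=4, L[4]='a', prepend. Next row=LF[4]=7
  step 6: row=7, L[7]='b', prepend. Next row=LF[7]=8
  step 7: row=8, L[8]='B', prepend. Next row=LF[8]=3
  step 8: row=3, L[3]='a', prepend. Next row=LF[3]=6
  step 9: row=6, L[6]='A', prepend. Next row=LF[6]=1
Reversed output: AaBbaCaB$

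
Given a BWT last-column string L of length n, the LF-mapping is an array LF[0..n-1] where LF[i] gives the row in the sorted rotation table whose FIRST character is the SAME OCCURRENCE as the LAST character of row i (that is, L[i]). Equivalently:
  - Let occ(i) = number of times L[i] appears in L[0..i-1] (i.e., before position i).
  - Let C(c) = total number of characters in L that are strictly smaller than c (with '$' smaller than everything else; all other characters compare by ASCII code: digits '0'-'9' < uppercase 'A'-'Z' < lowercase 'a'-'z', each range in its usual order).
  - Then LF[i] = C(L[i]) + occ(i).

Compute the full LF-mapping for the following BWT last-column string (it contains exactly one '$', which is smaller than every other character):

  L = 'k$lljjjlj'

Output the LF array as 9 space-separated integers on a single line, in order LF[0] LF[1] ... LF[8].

Char counts: '$':1, 'j':4, 'k':1, 'l':3
C (first-col start): C('$')=0, C('j')=1, C('k')=5, C('l')=6
L[0]='k': occ=0, LF[0]=C('k')+0=5+0=5
L[1]='$': occ=0, LF[1]=C('$')+0=0+0=0
L[2]='l': occ=0, LF[2]=C('l')+0=6+0=6
L[3]='l': occ=1, LF[3]=C('l')+1=6+1=7
L[4]='j': occ=0, LF[4]=C('j')+0=1+0=1
L[5]='j': occ=1, LF[5]=C('j')+1=1+1=2
L[6]='j': occ=2, LF[6]=C('j')+2=1+2=3
L[7]='l': occ=2, LF[7]=C('l')+2=6+2=8
L[8]='j': occ=3, LF[8]=C('j')+3=1+3=4

Answer: 5 0 6 7 1 2 3 8 4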